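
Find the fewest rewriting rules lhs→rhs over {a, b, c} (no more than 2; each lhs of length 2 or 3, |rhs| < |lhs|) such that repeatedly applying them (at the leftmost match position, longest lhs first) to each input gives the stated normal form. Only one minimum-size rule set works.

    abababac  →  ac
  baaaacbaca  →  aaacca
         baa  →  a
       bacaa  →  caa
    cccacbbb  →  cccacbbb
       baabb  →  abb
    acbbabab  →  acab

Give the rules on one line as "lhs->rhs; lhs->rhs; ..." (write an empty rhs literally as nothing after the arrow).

  | abababac => ababac => abac => ac
  | baaaacbaca => aaacbaca => aaacca
  | baa => a
  | bacaa => caa

ba->; bba->a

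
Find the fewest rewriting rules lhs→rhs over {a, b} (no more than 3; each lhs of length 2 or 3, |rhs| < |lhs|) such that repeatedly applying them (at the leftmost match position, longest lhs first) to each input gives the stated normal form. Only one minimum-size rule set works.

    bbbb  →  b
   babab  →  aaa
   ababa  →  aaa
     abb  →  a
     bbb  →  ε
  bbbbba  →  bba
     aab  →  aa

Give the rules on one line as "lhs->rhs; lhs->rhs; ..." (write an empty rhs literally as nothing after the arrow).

ab->a; bab->aa; bbb->

  | bbbb => b
  | babab => aaab => aaa
  | ababa => aaba => aaa
  | abb => ab => a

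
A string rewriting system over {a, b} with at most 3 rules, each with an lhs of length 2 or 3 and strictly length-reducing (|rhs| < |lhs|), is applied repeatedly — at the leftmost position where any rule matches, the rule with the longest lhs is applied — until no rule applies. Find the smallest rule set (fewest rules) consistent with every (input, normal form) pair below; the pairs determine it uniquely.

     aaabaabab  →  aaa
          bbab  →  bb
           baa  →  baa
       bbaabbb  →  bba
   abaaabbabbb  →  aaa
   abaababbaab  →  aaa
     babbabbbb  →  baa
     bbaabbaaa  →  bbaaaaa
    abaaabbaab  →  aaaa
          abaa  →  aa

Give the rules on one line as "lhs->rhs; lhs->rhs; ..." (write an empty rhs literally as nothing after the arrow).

ab->; abb->a

  | aaabaabab => aaaabab => aaaab => aaa
  | bbab => bb
  | baa
  | bbaabbb => bbaab => bba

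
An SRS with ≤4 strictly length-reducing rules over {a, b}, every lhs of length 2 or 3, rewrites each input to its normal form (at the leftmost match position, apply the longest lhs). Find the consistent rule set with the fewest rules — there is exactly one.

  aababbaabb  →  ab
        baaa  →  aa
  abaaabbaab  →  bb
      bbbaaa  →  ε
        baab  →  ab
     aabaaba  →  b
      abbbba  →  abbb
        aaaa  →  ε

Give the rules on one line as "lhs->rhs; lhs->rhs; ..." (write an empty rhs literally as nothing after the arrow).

  | aababbaabb => aabbaabb => abaabb => aabb => ab
  | baaa => aa
  | abaaabbaab => aaabbaab => bbbaab => bbab => bb
  | bbbaaa => bbaa => ba => ε

aaa->b; aab->a; ba->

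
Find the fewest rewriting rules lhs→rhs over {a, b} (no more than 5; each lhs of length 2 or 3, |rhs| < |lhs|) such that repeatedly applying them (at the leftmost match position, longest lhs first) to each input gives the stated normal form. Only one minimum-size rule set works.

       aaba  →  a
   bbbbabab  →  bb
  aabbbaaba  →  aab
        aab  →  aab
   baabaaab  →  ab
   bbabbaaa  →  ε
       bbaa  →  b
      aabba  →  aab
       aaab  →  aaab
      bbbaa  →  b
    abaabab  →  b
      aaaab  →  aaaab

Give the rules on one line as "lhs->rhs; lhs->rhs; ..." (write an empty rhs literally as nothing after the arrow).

  | aaba => a
  | bbbbabab => bbbabab => bbabab => bbab => bb
  | aabbbaaba => aabbaaba => aabba => aab
  | aab

aba->; ba->; baa->; bbb->bb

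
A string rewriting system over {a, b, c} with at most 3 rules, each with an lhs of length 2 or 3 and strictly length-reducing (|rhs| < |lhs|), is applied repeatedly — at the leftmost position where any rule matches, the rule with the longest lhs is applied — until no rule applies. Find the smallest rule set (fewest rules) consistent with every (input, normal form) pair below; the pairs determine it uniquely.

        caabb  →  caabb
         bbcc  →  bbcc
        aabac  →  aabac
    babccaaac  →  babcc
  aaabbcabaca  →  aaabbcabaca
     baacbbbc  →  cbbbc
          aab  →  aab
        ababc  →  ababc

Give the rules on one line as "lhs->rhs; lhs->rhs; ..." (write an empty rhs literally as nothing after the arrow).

baa->; cca->cb

  | caabb
  | bbcc
  | aabac
  | babccaaac => babcbaac => babcc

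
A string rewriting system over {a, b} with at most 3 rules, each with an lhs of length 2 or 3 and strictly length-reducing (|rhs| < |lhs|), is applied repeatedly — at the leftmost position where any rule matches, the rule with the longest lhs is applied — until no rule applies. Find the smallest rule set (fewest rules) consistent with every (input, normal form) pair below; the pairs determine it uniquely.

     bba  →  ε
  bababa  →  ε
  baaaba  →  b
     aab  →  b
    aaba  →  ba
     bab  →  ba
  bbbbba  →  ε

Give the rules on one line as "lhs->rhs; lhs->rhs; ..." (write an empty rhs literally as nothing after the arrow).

  | bba => aa => ε
  | bababa => baaba => bba => aa => ε
  | baaaba => baba => baa => b
  | aab => b

aa->; ab->a; bb->a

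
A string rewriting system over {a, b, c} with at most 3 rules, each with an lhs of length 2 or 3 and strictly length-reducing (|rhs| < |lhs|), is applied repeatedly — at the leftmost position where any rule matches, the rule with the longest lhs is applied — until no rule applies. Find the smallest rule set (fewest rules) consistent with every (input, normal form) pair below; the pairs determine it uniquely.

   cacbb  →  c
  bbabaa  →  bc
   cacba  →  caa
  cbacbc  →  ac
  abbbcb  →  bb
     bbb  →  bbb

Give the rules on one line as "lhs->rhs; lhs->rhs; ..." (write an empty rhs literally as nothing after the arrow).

ab->; baa->c; cb->

  | cacbb => cab => c
  | bbabaa => bbaa => bc
  | cacba => caa
  | cbacbc => acbc => ac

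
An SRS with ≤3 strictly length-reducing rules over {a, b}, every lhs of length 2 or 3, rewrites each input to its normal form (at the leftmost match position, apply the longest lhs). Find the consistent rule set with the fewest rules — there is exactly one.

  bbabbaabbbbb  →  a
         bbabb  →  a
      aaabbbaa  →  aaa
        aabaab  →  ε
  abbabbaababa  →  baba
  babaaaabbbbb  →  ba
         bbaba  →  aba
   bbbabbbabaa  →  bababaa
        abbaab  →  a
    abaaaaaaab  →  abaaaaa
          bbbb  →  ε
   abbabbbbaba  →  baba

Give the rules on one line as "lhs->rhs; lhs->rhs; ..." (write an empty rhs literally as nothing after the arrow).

aab->; bb->

  | bbabbaabbbbb => abbaabbbbb => aaabbbbb => abbbb => abb => a
  | bbabb => abb => a
  | aaabbbaa => abbaa => aaa
  | aabaab => aab => ε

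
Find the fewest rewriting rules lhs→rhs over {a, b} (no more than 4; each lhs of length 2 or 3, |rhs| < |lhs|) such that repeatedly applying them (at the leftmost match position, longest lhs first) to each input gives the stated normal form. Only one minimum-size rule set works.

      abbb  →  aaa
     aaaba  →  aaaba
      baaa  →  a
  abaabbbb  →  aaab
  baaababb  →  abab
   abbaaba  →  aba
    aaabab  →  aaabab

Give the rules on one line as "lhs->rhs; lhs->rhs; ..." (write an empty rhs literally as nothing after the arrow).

baa->; bb->b; bbb->aa

  | abbb => aaa
  | aaaba
  | baaa => a
  | abaabbbb => abbbb => aaab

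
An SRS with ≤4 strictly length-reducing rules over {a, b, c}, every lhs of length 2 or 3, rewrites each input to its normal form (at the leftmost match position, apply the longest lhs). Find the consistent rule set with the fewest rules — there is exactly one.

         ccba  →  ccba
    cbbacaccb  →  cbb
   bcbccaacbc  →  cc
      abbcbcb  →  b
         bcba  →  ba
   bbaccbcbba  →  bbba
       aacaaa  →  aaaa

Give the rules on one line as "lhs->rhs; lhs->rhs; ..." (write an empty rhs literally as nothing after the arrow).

  | ccba
  | cbbacaccb => cbbaccb => cbbcb => cbb
  | bcbccaacbc => bccaacbc => caacbc => cabc => cc
  | abbcbcb => bcbcb => bcb => b

ab->; ac->; bc->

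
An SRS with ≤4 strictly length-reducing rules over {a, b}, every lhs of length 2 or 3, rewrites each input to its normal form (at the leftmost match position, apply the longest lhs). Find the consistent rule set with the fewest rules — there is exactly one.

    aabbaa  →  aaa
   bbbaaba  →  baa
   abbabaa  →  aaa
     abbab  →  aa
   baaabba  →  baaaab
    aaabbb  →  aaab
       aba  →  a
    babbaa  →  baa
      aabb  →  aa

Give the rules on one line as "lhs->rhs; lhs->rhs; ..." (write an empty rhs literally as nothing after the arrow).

aba->a; bb->; bba->ab

  | aabbaa => aaaba => aaa
  | bbbaaba => baaba => baa
  | abbabaa => aabbaa => aaaba => aaa
  | abbab => aabb => aa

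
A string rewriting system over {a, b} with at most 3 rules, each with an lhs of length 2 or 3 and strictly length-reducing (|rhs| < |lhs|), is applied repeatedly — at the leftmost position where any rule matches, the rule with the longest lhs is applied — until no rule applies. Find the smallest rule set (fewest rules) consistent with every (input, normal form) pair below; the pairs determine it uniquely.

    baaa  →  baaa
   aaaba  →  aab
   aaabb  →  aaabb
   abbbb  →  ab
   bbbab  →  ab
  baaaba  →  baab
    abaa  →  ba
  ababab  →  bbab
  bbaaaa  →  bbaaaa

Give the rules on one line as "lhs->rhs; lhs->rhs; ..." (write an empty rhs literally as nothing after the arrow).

aba->b; bbb->

  | baaa
  | aaaba => aab
  | aaabb
  | abbbb => ab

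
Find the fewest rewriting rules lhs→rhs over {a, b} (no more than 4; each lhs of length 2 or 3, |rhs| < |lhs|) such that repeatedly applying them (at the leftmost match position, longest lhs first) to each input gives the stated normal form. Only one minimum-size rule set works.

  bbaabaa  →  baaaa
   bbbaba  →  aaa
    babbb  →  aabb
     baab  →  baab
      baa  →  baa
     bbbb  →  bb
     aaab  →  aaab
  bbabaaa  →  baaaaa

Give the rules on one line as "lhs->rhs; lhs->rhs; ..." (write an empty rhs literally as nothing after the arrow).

aba->ba; bab->aa; bbb->b

  | bbaabaa => bbabaa => baaaa
  | bbbaba => baba => aaa
  | babbb => aabb
  | baab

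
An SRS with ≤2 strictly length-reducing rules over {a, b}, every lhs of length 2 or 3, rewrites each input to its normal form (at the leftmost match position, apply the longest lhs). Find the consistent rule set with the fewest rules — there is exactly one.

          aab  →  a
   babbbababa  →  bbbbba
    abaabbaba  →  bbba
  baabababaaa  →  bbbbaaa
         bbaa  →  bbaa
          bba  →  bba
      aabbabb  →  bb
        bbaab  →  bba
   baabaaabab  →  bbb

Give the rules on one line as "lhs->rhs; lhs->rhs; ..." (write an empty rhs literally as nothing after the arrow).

ab->; aba->ba

  | aab => a
  | babbbababa => bbbababa => bbbbaba => bbbbba
  | abaabbaba => baabbaba => bababa => bbaba => bbba
  | baabababaaa => babababaaa => bbababaaa => bbbabaaa => bbbbaaa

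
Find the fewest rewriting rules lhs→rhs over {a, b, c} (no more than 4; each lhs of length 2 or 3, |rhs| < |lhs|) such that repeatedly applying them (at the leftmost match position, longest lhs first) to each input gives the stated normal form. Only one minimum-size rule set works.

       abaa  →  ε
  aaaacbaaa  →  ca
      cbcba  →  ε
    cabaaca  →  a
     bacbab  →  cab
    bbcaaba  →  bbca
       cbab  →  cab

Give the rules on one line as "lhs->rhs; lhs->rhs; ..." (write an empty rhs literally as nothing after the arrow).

aa->; ba->; cb->c; cc->

  | abaa => aa => ε
  | aaaacbaaa => aacbaaa => cbaaa => caaa => ca
  | cbcba => ccba => ba => ε
  | cabaaca => caaca => cca => a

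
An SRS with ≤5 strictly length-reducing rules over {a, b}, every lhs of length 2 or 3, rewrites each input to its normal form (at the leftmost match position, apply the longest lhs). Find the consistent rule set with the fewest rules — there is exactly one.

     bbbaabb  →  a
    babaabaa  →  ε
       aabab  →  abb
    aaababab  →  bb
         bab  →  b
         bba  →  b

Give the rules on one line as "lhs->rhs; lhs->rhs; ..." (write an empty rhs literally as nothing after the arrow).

aaa->b; aba->b; ba->; bbb->a

  | bbbaabb => aaabb => bbb => a
  | babaabaa => baabaa => abaa => ba => ε
  | aabab => abb
  | aaababab => bbabab => bbab => bb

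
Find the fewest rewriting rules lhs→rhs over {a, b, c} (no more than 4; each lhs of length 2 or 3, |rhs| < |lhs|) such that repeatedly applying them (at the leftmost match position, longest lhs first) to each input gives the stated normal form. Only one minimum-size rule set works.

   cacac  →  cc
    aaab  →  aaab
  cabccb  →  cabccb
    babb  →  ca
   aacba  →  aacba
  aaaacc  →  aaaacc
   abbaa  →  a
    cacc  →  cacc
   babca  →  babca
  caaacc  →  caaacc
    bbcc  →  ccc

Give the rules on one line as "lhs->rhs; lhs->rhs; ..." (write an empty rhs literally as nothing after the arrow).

aca->; bac->ca; bb->c

  | cacac => cc
  | aaab
  | cabccb
  | babb => bac => ca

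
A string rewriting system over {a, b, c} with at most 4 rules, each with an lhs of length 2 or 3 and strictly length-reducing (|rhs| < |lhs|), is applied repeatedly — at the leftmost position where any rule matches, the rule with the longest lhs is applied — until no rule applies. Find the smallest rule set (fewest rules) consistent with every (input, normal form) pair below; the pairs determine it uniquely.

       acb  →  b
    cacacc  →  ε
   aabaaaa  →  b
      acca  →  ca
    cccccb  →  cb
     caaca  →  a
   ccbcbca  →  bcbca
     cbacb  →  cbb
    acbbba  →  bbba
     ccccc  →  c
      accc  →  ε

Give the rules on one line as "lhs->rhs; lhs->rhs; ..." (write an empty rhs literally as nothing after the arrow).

aa->; ac->; cc->

  | acb => b
  | cacacc => cacc => cc => ε
  | aabaaaa => baaaa => baa => b
  | acca => ca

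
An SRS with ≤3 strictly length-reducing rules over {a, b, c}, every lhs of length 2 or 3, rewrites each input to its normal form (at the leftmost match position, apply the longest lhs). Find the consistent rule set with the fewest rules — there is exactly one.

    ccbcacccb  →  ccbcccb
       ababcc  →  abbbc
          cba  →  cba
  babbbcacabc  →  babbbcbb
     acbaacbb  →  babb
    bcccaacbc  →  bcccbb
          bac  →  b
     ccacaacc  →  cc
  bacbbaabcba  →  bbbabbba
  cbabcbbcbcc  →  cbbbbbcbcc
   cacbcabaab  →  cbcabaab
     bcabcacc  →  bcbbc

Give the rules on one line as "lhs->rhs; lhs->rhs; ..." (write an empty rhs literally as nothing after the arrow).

abc->bb; ac->

  | ccbcacccb => ccbcccb
  | ababcc => abbbc
  | cba
  | babbbcacabc => babbbcabc => babbbcbb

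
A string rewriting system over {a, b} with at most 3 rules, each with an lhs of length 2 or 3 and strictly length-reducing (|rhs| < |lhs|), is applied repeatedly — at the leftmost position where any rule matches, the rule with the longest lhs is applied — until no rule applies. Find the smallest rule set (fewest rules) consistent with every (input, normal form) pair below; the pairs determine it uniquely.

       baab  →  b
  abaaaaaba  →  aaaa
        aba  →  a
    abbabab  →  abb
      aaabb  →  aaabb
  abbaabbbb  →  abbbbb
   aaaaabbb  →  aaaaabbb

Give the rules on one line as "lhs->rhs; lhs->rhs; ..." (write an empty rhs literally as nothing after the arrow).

  | baab => b
  | abaaaaaba => aaaaba => aaaa
  | aba => a
  | abbabab => abbab => abb

ba->; baa->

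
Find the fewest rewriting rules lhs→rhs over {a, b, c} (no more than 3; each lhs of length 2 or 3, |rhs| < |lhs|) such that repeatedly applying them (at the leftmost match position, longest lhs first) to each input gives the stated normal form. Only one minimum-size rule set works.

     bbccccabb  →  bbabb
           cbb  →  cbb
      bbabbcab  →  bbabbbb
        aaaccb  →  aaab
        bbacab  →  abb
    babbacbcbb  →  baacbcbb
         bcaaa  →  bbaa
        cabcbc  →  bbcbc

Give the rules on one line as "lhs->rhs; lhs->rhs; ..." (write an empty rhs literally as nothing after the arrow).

bac->ac; ca->b; cc->

  | bbccccabb => bbccabb => bbabb
  | cbb
  | bbabbcab => bbabbbb
  | aaaccb => aaab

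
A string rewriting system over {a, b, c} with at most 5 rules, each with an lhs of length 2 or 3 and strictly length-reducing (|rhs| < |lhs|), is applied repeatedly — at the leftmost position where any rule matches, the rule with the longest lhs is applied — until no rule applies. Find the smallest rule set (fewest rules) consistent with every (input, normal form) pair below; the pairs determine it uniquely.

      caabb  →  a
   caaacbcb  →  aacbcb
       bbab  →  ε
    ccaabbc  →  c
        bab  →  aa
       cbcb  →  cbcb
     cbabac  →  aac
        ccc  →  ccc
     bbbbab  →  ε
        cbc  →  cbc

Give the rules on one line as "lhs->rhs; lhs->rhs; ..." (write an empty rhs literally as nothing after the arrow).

bab->aa; bb->; bba->b; ca->

  | caabb => abb => a
  | caaacbcb => aacbcb
  | bbab => bb => ε
  | ccaabbc => cabbc => bbc => c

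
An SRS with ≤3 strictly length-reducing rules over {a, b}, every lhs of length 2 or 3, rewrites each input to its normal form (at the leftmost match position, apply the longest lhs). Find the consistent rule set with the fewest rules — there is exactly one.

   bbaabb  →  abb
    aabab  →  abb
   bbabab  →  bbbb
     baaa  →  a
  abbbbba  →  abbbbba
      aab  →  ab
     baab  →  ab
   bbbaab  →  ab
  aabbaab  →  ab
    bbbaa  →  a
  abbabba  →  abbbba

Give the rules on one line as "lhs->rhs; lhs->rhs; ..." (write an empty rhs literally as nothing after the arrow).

  | bbaabb => baabb => aabb => abb
  | aabab => abab => abb
  | bbabab => bbbab => bbbb
  | baaa => aaa => aa => a

aa->a; baa->aa; bab->bb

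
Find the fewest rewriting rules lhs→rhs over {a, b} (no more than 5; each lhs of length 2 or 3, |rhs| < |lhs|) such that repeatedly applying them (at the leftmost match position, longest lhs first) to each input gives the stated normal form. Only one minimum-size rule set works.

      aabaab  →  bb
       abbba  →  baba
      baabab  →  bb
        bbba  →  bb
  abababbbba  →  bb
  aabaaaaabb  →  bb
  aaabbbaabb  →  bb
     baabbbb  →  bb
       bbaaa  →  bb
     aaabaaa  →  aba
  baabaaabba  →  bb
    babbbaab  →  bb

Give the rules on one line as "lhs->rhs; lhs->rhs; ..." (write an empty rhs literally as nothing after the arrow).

aa->; abb->ba; bba->bb; bbb->bb

  | aabaab => baab => bb
  | abbba => baba
  | baabab => bbab => bbb => bb
  | bbba => bba => bb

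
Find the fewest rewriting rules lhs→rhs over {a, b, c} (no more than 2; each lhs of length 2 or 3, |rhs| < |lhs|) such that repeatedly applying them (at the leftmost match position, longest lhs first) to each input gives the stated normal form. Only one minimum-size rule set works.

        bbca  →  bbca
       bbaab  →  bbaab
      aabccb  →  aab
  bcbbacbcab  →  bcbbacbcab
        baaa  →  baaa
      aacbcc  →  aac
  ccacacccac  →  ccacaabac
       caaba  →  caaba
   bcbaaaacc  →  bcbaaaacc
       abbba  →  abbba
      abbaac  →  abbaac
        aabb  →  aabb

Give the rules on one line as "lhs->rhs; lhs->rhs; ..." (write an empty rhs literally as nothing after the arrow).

bcc->; ccc->ab

  | bbca
  | bbaab
  | aabccb => aab
  | bcbbacbcab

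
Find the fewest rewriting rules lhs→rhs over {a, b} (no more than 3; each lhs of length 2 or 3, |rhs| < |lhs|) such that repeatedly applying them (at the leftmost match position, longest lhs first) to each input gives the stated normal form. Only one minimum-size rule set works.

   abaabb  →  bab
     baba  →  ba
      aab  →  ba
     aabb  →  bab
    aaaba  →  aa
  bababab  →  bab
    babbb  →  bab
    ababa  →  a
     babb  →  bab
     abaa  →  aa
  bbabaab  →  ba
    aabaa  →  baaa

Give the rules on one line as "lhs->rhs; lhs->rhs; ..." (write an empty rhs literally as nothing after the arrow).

aab->ba; aba->a; bb->b

  | abaabb => aabb => bab
  | baba => ba
  | aab => ba
  | aabb => bab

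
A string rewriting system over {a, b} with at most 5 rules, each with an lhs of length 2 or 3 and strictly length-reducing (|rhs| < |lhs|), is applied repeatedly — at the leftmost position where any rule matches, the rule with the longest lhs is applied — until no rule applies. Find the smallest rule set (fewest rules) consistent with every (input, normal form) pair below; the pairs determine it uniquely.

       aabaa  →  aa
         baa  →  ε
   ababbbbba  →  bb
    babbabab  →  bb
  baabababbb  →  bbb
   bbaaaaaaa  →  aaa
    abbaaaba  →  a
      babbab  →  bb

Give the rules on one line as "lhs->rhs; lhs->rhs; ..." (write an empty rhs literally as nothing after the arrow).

  | aabaa => aa
  | baa => ε
  | ababbbbba => abbbbba => babbba => bbba => bb
  | babbabab => bbabab => bbab => bb

aab->; abb->ba; ba->; baa->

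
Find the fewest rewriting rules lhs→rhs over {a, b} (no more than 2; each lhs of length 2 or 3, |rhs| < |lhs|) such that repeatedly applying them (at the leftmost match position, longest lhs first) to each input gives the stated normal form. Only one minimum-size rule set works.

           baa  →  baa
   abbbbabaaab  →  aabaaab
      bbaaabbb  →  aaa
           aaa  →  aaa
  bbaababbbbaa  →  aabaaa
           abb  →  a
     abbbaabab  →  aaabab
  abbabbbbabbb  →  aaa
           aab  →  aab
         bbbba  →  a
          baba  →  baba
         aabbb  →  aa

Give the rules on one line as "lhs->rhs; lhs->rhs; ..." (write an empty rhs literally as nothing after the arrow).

bb->; bbb->bb

  | baa
  | abbbbabaaab => abbbabaaab => abbabaaab => aabaaab
  | bbaaabbb => aaabbb => aaabb => aaa
  | aaa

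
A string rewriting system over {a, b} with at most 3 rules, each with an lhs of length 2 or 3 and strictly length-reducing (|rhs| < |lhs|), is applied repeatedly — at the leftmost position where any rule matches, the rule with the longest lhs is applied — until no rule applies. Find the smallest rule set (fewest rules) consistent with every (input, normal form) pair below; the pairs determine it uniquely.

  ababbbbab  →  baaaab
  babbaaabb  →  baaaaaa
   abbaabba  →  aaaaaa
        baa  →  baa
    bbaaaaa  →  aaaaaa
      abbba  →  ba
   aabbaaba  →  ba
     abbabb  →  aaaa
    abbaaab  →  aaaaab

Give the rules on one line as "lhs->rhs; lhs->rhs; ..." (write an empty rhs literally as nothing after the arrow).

aba->ba; bb->a

  | ababbbbab => babbbbab => baabbab => baaaab
  | babbaaabb => baaaaabb => baaaaaa
  | abbaabba => aaaabba => aaaaaa
  | baa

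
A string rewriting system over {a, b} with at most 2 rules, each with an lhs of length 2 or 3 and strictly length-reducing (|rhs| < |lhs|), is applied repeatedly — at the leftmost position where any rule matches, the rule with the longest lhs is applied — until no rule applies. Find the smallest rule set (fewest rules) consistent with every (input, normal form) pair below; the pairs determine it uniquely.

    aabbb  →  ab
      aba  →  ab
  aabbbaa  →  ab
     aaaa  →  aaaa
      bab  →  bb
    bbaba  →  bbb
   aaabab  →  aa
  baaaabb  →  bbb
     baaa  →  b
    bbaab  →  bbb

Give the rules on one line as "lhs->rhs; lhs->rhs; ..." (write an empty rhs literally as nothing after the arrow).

  | aabbb => ab
  | aba => ab
  | aabbbaa => abaa => aba => ab
  | aaaa

abb->; ba->b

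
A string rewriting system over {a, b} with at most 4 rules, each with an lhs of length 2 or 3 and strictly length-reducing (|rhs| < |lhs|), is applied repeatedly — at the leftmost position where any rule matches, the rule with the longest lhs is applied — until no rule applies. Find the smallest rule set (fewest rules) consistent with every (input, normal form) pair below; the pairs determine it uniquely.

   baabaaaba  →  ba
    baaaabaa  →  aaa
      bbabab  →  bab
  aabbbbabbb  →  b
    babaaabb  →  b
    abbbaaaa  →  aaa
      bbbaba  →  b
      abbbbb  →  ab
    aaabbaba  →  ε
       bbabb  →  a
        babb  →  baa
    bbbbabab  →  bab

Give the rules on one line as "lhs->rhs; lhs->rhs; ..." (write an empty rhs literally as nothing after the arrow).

  | baabaaaba => bbaaaba => aaaaba => aaba => ba
  | baaaabaa => baabaa => bbaa => aaa
  | bbabab => aabab => bab
  | aabbbbabbb => bbbbabbb => bbabbb => aabbb => bbb => b

aab->b; aba->; bb->a; bbb->b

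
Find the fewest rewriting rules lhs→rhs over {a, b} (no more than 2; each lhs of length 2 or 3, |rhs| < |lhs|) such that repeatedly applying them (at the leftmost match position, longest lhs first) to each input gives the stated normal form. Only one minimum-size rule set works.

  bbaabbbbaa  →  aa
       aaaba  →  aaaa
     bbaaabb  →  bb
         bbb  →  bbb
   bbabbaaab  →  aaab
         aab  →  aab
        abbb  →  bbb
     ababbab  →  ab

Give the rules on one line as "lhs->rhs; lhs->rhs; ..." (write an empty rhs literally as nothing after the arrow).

abb->bb; ba->a

  | bbaabbbbaa => baabbbbaa => aabbbbaa => abbbbaa => bbbbaa => bbbaa => bbaa => baa => aa
  | aaaba => aaaa
  | bbaaabb => baaabb => aaabb => aabb => abb => bb
  | bbb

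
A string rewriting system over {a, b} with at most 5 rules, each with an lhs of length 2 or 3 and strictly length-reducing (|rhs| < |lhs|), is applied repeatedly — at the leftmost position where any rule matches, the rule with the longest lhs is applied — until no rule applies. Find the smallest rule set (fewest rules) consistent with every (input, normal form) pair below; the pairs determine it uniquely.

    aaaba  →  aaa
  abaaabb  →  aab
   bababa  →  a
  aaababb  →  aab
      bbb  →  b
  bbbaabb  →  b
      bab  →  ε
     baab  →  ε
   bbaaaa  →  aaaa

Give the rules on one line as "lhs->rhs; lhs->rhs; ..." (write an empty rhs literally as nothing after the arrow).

aba->a; abb->b; ba->b; bb->

  | aaaba => aaa
  | abaaabb => aaabb => aab
  | bababa => bbaba => aba => a
  | aaababb => aaabb => aab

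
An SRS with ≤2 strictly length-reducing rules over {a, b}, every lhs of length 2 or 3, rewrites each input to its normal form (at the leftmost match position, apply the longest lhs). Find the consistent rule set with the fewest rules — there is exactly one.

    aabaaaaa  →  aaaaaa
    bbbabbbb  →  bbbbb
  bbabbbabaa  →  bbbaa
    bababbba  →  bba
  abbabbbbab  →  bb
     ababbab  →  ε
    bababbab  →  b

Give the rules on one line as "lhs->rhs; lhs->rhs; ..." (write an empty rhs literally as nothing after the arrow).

ab->; abb->

  | aabaaaaa => aaaaaa
  | bbbabbbb => bbbbb
  | bbabbbabaa => bbbabaa => bbbaa
  | bababbba => babbba => bba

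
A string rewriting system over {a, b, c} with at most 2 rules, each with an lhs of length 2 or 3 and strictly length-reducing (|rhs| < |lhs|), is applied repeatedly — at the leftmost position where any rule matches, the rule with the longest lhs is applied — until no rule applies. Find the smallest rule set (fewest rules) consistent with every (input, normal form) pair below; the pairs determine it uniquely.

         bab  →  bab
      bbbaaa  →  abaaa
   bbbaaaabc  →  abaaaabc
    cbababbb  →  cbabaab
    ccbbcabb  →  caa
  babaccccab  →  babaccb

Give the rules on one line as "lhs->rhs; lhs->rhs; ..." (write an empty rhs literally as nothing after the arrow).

  | bab
  | bbbaaa => abaaa
  | bbbaaaabc => abaaaabc
  | cbababbb => cbabaab

bb->a; cca->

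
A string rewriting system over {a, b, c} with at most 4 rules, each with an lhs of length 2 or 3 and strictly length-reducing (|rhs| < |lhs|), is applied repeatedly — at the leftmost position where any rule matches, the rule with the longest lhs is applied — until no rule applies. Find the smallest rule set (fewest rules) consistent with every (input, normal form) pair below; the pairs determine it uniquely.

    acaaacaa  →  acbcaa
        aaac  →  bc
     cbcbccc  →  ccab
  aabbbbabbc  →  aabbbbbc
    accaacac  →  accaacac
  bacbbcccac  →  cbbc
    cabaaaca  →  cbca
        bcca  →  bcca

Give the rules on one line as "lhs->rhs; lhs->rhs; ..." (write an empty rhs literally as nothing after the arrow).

  | acaaacaa => acbcaa
  | aaac => bc
  | cbcbccc => ccaccc => ccab
  | aabbbbabbc => aabbbbbc

aaa->b; ba->; bcb->ca; ccc->b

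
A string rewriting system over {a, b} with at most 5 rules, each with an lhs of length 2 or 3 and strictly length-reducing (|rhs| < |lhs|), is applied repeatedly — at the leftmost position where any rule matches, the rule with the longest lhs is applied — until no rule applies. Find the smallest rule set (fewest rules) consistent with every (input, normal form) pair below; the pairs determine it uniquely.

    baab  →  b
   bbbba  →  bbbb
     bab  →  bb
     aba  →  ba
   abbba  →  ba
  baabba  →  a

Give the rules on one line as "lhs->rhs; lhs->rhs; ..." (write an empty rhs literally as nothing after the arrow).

ab->b; abb->; baa->a; bba->bb

  | baab => ab => b
  | bbbba => bbbb
  | bab => bb
  | aba => ba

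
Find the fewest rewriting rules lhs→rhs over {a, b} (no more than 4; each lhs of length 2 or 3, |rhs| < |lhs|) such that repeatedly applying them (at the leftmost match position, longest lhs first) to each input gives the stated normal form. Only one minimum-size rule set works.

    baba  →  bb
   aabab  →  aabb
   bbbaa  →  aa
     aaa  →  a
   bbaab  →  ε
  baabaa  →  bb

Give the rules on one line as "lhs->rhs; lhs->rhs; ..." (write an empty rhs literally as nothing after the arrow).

aaa->a; ba->b; bbb->

  | baba => bba => bb
  | aabab => aabb
  | bbbaa => aa
  | aaa => a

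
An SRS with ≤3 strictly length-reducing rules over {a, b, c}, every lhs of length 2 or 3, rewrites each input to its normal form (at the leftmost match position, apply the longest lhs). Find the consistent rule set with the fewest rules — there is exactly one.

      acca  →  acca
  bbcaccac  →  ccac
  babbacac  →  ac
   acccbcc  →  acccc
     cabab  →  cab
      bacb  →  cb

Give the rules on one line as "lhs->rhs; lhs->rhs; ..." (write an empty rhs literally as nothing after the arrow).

ba->; bc->

  | acca
  | bbcaccac => baccac => ccac
  | babbacac => bbacac => bcac => ac
  | acccbcc => acccc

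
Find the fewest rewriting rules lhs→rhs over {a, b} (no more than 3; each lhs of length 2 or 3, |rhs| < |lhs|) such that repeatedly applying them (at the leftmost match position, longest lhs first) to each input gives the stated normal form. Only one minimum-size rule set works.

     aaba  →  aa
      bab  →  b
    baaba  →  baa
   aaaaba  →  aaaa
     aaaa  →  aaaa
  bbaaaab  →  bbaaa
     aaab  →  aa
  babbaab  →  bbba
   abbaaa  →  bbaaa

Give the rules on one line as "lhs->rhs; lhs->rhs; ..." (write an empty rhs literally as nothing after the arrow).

ab->; abb->bb

  | aaba => aa
  | bab => b
  | baaba => baa
  | aaaaba => aaaa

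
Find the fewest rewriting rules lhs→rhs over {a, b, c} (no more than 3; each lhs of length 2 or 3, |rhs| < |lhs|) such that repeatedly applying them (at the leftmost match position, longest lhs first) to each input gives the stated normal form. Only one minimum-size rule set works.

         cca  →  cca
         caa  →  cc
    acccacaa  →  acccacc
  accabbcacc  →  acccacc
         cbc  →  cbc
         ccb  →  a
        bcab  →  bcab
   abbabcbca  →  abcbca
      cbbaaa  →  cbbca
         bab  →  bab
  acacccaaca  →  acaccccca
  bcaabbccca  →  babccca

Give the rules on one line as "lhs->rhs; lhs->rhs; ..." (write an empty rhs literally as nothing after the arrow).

aa->c; abb->; ccb->a

  | cca
  | caa => cc
  | acccacaa => acccacc
  | accabbcacc => acccacc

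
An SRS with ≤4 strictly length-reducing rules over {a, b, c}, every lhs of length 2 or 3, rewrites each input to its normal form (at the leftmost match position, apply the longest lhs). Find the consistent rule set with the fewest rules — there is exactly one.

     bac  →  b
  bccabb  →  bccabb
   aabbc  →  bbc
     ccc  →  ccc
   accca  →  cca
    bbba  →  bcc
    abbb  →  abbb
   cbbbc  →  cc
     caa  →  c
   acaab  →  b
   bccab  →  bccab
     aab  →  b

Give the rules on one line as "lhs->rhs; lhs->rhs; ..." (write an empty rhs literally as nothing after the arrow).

aa->; ac->; bba->cc; cb->c

  | bac => b
  | bccabb
  | aabbc => bbc
  | ccc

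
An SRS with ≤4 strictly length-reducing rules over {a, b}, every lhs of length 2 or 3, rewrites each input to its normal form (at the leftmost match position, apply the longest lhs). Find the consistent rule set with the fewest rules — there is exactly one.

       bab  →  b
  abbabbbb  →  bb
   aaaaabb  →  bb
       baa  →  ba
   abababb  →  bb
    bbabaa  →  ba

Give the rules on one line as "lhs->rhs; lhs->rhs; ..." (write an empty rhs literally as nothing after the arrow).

  | bab => aa => b
  | abbabbbb => abaabbb => ababbb => aaabb => babb => aab => bb
  | aaaaabb => baaabb => baabb => babb => aab => bb
  | baa => ba

aa->b; baa->ba; bab->aa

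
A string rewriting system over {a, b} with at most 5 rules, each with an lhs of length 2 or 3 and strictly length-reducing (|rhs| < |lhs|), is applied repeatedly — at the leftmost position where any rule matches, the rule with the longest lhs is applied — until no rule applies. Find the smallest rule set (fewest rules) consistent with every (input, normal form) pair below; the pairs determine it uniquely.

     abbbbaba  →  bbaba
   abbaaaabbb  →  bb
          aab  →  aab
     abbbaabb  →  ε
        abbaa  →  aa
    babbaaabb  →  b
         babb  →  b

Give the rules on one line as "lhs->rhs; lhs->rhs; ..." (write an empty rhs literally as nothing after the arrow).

aaa->b; abb->; baa->b; bbb->

  | abbbbaba => bbaba
  | abbaaaabbb => aaaabbb => babbb => bb
  | aab
  | abbbaabb => baabb => bbb => ε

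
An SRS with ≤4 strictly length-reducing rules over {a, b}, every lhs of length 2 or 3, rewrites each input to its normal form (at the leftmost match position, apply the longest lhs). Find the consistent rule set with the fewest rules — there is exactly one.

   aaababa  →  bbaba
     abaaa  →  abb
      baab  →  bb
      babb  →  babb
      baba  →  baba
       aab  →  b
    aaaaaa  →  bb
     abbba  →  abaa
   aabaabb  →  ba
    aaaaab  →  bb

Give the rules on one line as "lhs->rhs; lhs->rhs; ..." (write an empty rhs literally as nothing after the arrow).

aaa->b; aab->b; bbb->ba

  | aaababa => bbaba
  | abaaa => abb
  | baab => bb
  | babb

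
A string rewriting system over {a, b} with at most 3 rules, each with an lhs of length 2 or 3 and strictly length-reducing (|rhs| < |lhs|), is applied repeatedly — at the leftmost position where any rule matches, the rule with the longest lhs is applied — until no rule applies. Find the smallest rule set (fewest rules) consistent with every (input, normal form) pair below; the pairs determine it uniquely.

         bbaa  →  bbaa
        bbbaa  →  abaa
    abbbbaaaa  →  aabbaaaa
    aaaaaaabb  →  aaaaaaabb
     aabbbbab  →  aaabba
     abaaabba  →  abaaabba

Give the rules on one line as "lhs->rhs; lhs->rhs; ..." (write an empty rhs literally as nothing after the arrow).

  | bbaa
  | bbbaa => abaa
  | abbbbaaaa => aabbaaaa
  | aaaaaaabb

bab->ba; bbb->ab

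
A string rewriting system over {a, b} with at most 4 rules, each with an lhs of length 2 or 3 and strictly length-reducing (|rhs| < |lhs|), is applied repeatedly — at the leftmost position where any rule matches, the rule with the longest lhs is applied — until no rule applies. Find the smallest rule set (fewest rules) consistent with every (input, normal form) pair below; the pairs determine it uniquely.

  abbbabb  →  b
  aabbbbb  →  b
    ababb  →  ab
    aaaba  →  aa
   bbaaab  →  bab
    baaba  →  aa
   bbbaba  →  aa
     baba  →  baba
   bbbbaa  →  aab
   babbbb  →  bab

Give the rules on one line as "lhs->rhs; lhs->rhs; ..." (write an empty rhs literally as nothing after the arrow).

aaa->b; baa->b; bb->a; bbb->aa

  | abbbabb => aaaabb => babb => baa => b
  | aabbbbb => aaaabb => babb => baa => b
  | ababb => abaa => ab
  | aaaba => bba => aa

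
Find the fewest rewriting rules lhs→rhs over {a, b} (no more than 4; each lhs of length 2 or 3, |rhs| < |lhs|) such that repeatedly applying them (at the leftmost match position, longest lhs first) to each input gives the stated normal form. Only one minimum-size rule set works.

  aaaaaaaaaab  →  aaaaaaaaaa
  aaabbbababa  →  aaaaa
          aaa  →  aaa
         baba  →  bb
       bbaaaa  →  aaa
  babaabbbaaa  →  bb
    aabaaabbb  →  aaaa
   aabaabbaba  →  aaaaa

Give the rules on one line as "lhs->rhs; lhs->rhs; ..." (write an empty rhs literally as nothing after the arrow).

ab->a; abb->; baa->bb; bba->

  | aaaaaaaaaab => aaaaaaaaaa
  | aaabbbababa => aabababa => aaababa => aaaaba => aaaaa
  | aaa
  | baba => baa => bb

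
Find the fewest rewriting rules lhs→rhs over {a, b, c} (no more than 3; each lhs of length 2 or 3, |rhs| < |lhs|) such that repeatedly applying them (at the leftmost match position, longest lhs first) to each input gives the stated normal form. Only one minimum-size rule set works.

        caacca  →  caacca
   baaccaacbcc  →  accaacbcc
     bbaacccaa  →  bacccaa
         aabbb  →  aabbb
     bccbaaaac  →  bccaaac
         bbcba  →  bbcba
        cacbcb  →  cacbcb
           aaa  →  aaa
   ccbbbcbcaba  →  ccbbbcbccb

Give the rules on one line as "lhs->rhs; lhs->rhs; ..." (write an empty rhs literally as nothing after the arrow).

aba->cb; baa->a

  | caacca
  | baaccaacbcc => accaacbcc
  | bbaacccaa => bacccaa
  | aabbb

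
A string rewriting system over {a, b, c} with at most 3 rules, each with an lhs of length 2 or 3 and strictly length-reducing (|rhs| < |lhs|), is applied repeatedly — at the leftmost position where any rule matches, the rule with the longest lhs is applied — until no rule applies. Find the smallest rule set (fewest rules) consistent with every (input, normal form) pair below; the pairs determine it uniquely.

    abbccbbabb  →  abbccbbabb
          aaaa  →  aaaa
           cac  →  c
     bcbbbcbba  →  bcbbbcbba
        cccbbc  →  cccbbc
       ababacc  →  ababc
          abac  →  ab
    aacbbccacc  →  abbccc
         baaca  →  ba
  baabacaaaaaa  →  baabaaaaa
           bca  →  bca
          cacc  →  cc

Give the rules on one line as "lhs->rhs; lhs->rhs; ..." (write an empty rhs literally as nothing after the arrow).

ac->; aca->

  | abbccbbabb
  | aaaa
  | cac => c
  | bcbbbcbba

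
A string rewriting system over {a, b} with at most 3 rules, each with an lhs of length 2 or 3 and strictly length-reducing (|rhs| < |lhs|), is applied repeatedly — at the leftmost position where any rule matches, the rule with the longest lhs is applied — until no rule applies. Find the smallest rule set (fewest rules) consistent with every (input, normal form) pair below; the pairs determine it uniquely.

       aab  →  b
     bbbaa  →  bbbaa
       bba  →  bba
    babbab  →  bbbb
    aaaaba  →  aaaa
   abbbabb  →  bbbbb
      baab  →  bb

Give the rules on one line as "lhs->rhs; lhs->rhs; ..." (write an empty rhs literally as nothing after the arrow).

  | aab => ab => b
  | bbbaa
  | bba
  | babbab => bbbab => bbbb

ab->b; aba->a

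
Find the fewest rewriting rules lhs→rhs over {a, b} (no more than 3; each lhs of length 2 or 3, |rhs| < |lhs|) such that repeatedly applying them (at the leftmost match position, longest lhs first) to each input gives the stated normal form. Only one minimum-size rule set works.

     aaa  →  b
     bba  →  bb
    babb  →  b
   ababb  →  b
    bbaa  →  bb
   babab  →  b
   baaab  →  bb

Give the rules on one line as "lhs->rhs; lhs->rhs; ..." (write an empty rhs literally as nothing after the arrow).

aa->b; ba->b; bbb->aa

  | aaa => ba => b
  | bba => bb
  | babb => bbb => aa => b
  | ababb => abbb => aaa => ba => b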